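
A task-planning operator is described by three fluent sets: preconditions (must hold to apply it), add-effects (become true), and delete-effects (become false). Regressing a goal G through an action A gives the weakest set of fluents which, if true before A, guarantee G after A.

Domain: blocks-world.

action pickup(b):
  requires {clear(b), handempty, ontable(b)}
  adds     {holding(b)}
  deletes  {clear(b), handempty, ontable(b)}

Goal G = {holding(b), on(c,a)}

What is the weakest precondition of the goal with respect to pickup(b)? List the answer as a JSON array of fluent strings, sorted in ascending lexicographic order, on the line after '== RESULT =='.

Compute (G \ add) ∪ pre:
  G ∩ del = {}  (empty — regression defined)
  G \ add = {holding(b), on(c,a)} \ {holding(b)} = {on(c,a)}
  ∪ pre   = {on(c,a)} ∪ {clear(b), handempty, ontable(b)}
          = {clear(b), handempty, on(c,a), ontable(b)}

== RESULT ==
["clear(b)", "handempty", "on(c,a)", "ontable(b)"]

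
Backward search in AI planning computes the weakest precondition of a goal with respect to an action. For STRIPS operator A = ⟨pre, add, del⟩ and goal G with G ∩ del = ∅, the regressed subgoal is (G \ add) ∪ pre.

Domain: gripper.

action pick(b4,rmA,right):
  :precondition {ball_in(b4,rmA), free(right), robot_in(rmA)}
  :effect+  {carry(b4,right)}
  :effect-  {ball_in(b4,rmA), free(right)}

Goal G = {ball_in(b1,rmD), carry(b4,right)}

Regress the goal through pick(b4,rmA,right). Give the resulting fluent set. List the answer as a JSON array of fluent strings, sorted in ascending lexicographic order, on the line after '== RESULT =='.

Compute (G \ add) ∪ pre:
  G ∩ del = {}  (empty — regression defined)
  G \ add = {ball_in(b1,rmD), carry(b4,right)} \ {carry(b4,right)} = {ball_in(b1,rmD)}
  ∪ pre   = {ball_in(b1,rmD)} ∪ {ball_in(b4,rmA), free(right), robot_in(rmA)}
          = {ball_in(b1,rmD), ball_in(b4,rmA), free(right), robot_in(rmA)}

== RESULT ==
["ball_in(b1,rmD)", "ball_in(b4,rmA)", "free(right)", "robot_in(rmA)"]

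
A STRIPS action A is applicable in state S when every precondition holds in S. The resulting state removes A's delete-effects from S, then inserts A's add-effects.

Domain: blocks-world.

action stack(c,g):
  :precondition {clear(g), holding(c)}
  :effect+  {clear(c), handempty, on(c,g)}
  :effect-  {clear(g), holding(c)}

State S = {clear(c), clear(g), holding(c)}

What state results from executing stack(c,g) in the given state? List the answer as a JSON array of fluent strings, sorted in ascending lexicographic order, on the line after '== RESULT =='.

Compute (S \ del) ∪ add:
  pre ⊆ S: {clear(g), holding(c)} ⊆ S  — applicable
  S \ del = {clear(c)}
  ∪ add   = {clear(c), handempty, on(c,g)}

== RESULT ==
["clear(c)", "handempty", "on(c,g)"]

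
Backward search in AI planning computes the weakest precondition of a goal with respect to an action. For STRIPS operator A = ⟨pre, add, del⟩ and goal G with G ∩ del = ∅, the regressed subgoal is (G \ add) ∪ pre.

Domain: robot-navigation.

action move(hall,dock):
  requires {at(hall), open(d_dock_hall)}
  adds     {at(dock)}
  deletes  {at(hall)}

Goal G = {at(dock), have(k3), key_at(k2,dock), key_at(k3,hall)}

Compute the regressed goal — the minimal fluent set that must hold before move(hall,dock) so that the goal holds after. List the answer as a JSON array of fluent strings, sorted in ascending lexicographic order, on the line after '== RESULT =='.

Compute (G \ add) ∪ pre:
  G ∩ del = {}  (empty — regression defined)
  G \ add = {at(dock), have(k3), key_at(k2,dock), key_at(k3,hall)} \ {at(dock)} = {have(k3), key_at(k2,dock), key_at(k3,hall)}
  ∪ pre   = {have(k3), key_at(k2,dock), key_at(k3,hall)} ∪ {at(hall), open(d_dock_hall)}
          = {at(hall), have(k3), key_at(k2,dock), key_at(k3,hall), open(d_dock_hall)}

== RESULT ==
["at(hall)", "have(k3)", "key_at(k2,dock)", "key_at(k3,hall)", "open(d_dock_hall)"]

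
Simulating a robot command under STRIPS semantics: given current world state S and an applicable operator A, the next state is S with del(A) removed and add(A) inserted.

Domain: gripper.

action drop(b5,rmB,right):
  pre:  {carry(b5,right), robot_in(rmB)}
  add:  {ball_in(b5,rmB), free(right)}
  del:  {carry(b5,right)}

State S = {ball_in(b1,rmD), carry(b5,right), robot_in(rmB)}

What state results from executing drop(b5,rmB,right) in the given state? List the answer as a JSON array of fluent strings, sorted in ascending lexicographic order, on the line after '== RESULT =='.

Compute (S \ del) ∪ add:
  pre ⊆ S: {carry(b5,right), robot_in(rmB)} ⊆ S  — applicable
  S \ del = {ball_in(b1,rmD), robot_in(rmB)}
  ∪ add   = {ball_in(b1,rmD), ball_in(b5,rmB), free(right), robot_in(rmB)}

== RESULT ==
["ball_in(b1,rmD)", "ball_in(b5,rmB)", "free(right)", "robot_in(rmB)"]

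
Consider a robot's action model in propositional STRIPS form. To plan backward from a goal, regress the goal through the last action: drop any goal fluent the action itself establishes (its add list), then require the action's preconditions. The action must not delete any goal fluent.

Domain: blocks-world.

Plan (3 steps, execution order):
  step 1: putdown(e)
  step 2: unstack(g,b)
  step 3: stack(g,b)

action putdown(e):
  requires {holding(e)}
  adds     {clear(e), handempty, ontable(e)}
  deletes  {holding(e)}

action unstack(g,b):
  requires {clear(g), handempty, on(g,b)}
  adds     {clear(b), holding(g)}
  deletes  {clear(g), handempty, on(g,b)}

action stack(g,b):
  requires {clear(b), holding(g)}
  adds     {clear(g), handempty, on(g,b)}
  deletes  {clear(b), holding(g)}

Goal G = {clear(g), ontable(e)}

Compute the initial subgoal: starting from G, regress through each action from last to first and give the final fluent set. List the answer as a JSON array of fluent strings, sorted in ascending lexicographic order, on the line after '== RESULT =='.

Regress step by step:
  through step 3 (stack(g,b)): drop {clear(g)}, keep {ontable(e)}, require {clear(b), holding(g)}
    → {clear(b), holding(g), ontable(e)}
  through step 2 (unstack(g,b)): drop {clear(b), holding(g)}, keep {ontable(e)}, require {clear(g), handempty, on(g,b)}
    → {clear(g), handempty, on(g,b), ontable(e)}
  through step 1 (putdown(e)): drop {handempty, ontable(e)}, keep {clear(g), on(g,b)}, require {holding(e)}
    → {clear(g), holding(e), on(g,b)}

== RESULT ==
["clear(g)", "holding(e)", "on(g,b)"]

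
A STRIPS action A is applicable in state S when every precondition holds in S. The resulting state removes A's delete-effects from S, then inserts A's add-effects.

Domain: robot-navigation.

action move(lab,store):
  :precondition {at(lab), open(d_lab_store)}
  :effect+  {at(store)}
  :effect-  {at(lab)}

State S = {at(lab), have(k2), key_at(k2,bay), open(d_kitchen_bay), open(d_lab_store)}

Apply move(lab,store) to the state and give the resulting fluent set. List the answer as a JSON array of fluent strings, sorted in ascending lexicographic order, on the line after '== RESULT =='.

Progress:
  pre ⊆ S: {at(lab), open(d_lab_store)} ⊆ S  — applicable
  S \ del = {have(k2), key_at(k2,bay), open(d_kitchen_bay), open(d_lab_store)}
  ∪ add   = {at(store), have(k2), key_at(k2,bay), open(d_kitchen_bay), open(d_lab_store)}

== RESULT ==
["at(store)", "have(k2)", "key_at(k2,bay)", "open(d_kitchen_bay)", "open(d_lab_store)"]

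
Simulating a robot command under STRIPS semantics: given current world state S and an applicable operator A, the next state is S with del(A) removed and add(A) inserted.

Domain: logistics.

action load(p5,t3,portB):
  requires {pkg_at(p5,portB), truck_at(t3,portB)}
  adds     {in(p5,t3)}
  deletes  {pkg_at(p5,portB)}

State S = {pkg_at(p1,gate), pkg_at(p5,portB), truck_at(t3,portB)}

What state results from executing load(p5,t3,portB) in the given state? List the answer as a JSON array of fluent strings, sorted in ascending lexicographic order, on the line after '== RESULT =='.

Compute (S \ del) ∪ add:
  pre ⊆ S: {pkg_at(p5,portB), truck_at(t3,portB)} ⊆ S  — applicable
  S \ del = {pkg_at(p1,gate), truck_at(t3,portB)}
  ∪ add   = {in(p5,t3), pkg_at(p1,gate), truck_at(t3,portB)}

== RESULT ==
["in(p5,t3)", "pkg_at(p1,gate)", "truck_at(t3,portB)"]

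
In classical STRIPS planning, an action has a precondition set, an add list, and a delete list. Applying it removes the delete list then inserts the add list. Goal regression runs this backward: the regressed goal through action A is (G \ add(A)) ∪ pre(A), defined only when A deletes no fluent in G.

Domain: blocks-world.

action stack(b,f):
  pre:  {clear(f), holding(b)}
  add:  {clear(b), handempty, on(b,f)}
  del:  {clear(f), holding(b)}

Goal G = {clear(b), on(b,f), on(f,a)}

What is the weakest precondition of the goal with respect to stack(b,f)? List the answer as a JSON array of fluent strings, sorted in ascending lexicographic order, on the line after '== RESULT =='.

Regress:
  G ∩ del = {}  (empty — regression defined)
  G \ add = {clear(b), on(b,f), on(f,a)} \ {clear(b), handempty, on(b,f)} = {on(f,a)}
  ∪ pre   = {on(f,a)} ∪ {clear(f), holding(b)}
          = {clear(f), holding(b), on(f,a)}

== RESULT ==
["clear(f)", "holding(b)", "on(f,a)"]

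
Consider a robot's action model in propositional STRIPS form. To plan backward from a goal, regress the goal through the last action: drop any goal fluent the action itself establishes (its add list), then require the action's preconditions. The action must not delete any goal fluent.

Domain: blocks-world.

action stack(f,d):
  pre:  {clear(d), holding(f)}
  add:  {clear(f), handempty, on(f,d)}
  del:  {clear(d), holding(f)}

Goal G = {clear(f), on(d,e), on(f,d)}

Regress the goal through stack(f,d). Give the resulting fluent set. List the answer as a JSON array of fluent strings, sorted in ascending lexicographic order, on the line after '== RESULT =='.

Compute (G \ add) ∪ pre:
  G ∩ del = {}  (empty — regression defined)
  G \ add = {clear(f), on(d,e), on(f,d)} \ {clear(f), handempty, on(f,d)} = {on(d,e)}
  ∪ pre   = {on(d,e)} ∪ {clear(d), holding(f)}
          = {clear(d), holding(f), on(d,e)}

== RESULT ==
["clear(d)", "holding(f)", "on(d,e)"]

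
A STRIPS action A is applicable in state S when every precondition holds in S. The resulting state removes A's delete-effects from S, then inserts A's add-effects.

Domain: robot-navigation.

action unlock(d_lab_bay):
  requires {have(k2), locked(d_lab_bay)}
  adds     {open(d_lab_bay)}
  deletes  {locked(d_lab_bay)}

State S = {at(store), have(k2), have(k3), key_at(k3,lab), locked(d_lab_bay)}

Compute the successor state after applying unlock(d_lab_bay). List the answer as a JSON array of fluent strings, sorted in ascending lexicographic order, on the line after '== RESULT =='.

Compute (S \ del) ∪ add:
  pre ⊆ S: {have(k2), locked(d_lab_bay)} ⊆ S  — applicable
  S \ del = {at(store), have(k2), have(k3), key_at(k3,lab)}
  ∪ add   = {at(store), have(k2), have(k3), key_at(k3,lab), open(d_lab_bay)}

== RESULT ==
["at(store)", "have(k2)", "have(k3)", "key_at(k3,lab)", "open(d_lab_bay)"]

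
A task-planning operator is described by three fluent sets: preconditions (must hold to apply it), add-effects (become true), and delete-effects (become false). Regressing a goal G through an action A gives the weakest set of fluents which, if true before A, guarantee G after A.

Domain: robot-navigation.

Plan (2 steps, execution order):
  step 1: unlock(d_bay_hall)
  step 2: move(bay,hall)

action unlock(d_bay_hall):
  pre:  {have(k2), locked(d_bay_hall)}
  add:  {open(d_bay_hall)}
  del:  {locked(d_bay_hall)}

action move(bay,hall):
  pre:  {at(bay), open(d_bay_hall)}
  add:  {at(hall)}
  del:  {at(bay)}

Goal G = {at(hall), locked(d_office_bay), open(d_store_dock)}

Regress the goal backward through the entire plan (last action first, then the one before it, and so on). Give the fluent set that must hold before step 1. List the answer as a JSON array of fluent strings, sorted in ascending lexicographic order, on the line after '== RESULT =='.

Regress step by step:
  through step 2 (move(bay,hall)): drop {at(hall)}, keep {locked(d_office_bay), open(d_store_dock)}, require {at(bay), open(d_bay_hall)}
    → {at(bay), locked(d_office_bay), open(d_bay_hall), open(d_store_dock)}
  through step 1 (unlock(d_bay_hall)): drop {open(d_bay_hall)}, keep {at(bay), locked(d_office_bay), open(d_store_dock)}, require {have(k2), locked(d_bay_hall)}
    → {at(bay), have(k2), locked(d_bay_hall), locked(d_office_bay), open(d_store_dock)}

== RESULT ==
["at(bay)", "have(k2)", "locked(d_bay_hall)", "locked(d_office_bay)", "open(d_store_dock)"]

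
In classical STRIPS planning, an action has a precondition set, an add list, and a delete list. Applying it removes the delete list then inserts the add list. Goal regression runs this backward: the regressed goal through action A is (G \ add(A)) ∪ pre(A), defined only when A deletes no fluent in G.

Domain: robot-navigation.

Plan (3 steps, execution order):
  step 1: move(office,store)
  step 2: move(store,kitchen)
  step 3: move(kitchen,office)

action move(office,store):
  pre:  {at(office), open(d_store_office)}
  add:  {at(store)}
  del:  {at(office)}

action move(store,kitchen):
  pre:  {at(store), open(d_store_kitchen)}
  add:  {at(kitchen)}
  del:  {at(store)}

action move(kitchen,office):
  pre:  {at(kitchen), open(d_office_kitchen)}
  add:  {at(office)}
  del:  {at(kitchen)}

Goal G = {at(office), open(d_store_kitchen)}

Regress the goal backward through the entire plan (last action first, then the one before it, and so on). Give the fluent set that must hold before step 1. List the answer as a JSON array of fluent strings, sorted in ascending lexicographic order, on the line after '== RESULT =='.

Regress step by step:
  through step 3 (move(kitchen,office)): drop {at(office)}, keep {open(d_store_kitchen)}, require {at(kitchen), open(d_office_kitchen)}
    → {at(kitchen), open(d_office_kitchen), open(d_store_kitchen)}
  through step 2 (move(store,kitchen)): drop {at(kitchen)}, keep {open(d_office_kitchen), open(d_store_kitchen)}, require {at(store), open(d_store_kitchen)}
    → {at(store), open(d_office_kitchen), open(d_store_kitchen)}
  through step 1 (move(office,store)): drop {at(store)}, keep {open(d_office_kitchen), open(d_store_kitchen)}, require {at(office), open(d_store_office)}
    → {at(office), open(d_office_kitchen), open(d_store_kitchen), open(d_store_office)}

== RESULT ==
["at(office)", "open(d_office_kitchen)", "open(d_store_kitchen)", "open(d_store_office)"]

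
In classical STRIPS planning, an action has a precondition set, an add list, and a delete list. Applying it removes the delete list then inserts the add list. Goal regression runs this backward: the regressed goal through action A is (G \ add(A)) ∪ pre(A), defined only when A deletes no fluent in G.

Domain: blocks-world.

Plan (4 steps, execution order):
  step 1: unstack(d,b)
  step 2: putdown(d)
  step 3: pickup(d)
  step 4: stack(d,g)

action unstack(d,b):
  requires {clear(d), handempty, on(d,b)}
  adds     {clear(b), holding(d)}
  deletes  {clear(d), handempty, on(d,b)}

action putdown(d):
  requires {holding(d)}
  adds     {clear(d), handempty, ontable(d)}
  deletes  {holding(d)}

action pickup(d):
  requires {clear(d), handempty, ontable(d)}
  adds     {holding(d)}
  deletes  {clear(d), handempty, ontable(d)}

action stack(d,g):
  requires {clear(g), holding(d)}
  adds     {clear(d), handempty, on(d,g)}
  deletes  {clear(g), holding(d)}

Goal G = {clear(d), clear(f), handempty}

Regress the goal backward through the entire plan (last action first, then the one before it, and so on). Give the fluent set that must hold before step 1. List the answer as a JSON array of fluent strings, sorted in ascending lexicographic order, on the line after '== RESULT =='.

Work backward from the goal:
  through step 4 (stack(d,g)): drop {clear(d), handempty}, keep {clear(f)}, require {clear(g), holding(d)}
    → {clear(f), clear(g), holding(d)}
  through step 3 (pickup(d)): drop {holding(d)}, keep {clear(f), clear(g)}, require {clear(d), handempty, ontable(d)}
    → {clear(d), clear(f), clear(g), handempty, ontable(d)}
  through step 2 (putdown(d)): drop {clear(d), handempty, ontable(d)}, keep {clear(f), clear(g)}, require {holding(d)}
    → {clear(f), clear(g), holding(d)}
  through step 1 (unstack(d,b)): drop {holding(d)}, keep {clear(f), clear(g)}, require {clear(d), handempty, on(d,b)}
    → {clear(d), clear(f), clear(g), handempty, on(d,b)}

== RESULT ==
["clear(d)", "clear(f)", "clear(g)", "handempty", "on(d,b)"]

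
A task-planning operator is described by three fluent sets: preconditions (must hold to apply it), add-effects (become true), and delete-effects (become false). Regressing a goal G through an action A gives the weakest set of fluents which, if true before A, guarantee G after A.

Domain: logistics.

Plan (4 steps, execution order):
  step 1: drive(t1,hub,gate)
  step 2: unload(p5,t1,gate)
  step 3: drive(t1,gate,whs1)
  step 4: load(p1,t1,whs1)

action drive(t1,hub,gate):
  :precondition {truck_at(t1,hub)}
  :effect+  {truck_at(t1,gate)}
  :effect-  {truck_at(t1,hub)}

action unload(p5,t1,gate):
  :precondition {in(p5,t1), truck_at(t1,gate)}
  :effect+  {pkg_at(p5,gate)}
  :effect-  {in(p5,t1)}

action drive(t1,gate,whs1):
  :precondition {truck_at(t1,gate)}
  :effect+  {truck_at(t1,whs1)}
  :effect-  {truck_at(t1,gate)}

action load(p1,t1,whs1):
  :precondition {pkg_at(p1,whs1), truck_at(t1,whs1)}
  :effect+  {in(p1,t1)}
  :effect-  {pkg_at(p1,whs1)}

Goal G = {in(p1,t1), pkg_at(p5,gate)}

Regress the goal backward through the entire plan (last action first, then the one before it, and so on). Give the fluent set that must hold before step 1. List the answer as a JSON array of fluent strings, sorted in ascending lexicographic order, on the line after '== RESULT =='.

Regress step by step:
  through step 4 (load(p1,t1,whs1)): drop {in(p1,t1)}, keep {pkg_at(p5,gate)}, require {pkg_at(p1,whs1), truck_at(t1,whs1)}
    → {pkg_at(p1,whs1), pkg_at(p5,gate), truck_at(t1,whs1)}
  through step 3 (drive(t1,gate,whs1)): drop {truck_at(t1,whs1)}, keep {pkg_at(p1,whs1), pkg_at(p5,gate)}, require {truck_at(t1,gate)}
    → {pkg_at(p1,whs1), pkg_at(p5,gate), truck_at(t1,gate)}
  through step 2 (unload(p5,t1,gate)): drop {pkg_at(p5,gate)}, keep {pkg_at(p1,whs1), truck_at(t1,gate)}, require {in(p5,t1), truck_at(t1,gate)}
    → {in(p5,t1), pkg_at(p1,whs1), truck_at(t1,gate)}
  through step 1 (drive(t1,hub,gate)): drop {truck_at(t1,gate)}, keep {in(p5,t1), pkg_at(p1,whs1)}, require {truck_at(t1,hub)}
    → {in(p5,t1), pkg_at(p1,whs1), truck_at(t1,hub)}

== RESULT ==
["in(p5,t1)", "pkg_at(p1,whs1)", "truck_at(t1,hub)"]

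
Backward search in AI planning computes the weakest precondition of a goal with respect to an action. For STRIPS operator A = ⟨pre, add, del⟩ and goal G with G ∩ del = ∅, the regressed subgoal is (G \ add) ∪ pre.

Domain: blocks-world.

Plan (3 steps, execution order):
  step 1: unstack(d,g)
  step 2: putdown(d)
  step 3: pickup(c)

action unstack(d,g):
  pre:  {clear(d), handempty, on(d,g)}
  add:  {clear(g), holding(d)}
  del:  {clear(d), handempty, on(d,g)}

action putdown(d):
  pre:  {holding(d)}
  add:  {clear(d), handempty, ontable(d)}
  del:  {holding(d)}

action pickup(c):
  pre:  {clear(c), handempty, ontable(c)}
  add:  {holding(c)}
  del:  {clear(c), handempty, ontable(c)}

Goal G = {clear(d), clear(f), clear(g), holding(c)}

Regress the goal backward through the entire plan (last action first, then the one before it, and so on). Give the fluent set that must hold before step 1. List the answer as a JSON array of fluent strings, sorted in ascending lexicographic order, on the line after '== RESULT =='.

Work backward from the goal:
  through step 3 (pickup(c)): drop {holding(c)}, keep {clear(d), clear(f), clear(g)}, require {clear(c), handempty, ontable(c)}
    → {clear(c), clear(d), clear(f), clear(g), handempty, ontable(c)}
  through step 2 (putdown(d)): drop {clear(d), handempty}, keep {clear(c), clear(f), clear(g), ontable(c)}, require {holding(d)}
    → {clear(c), clear(f), clear(g), holding(d), ontable(c)}
  through step 1 (unstack(d,g)): drop {clear(g), holding(d)}, keep {clear(c), clear(f), ontable(c)}, require {clear(d), handempty, on(d,g)}
    → {clear(c), clear(d), clear(f), handempty, on(d,g), ontable(c)}

== RESULT ==
["clear(c)", "clear(d)", "clear(f)", "handempty", "on(d,g)", "ontable(c)"]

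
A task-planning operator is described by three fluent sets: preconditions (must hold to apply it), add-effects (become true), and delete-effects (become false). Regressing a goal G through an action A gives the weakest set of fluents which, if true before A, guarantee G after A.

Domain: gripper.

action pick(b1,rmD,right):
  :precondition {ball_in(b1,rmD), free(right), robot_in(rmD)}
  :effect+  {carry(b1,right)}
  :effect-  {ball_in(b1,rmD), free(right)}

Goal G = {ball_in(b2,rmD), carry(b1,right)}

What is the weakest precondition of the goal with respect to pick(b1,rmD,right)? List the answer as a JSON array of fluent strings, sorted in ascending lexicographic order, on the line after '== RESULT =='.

Regress:
  G ∩ del = {}  (empty — regression defined)
  G \ add = {ball_in(b2,rmD), carry(b1,right)} \ {carry(b1,right)} = {ball_in(b2,rmD)}
  ∪ pre   = {ball_in(b2,rmD)} ∪ {ball_in(b1,rmD), free(right), robot_in(rmD)}
          = {ball_in(b1,rmD), ball_in(b2,rmD), free(right), robot_in(rmD)}

== RESULT ==
["ball_in(b1,rmD)", "ball_in(b2,rmD)", "free(right)", "robot_in(rmD)"]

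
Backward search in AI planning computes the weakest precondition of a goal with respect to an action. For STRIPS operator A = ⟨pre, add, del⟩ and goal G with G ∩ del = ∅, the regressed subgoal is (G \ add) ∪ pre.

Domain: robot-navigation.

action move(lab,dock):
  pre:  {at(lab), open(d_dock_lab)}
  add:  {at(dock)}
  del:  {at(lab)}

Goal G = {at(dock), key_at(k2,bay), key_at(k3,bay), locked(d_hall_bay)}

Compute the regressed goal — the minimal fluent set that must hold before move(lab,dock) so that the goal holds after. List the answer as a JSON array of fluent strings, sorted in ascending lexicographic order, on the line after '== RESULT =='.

Compute (G \ add) ∪ pre:
  G ∩ del = {}  (empty — regression defined)
  G \ add = {at(dock), key_at(k2,bay), key_at(k3,bay), locked(d_hall_bay)} \ {at(dock)} = {key_at(k2,bay), key_at(k3,bay), locked(d_hall_bay)}
  ∪ pre   = {key_at(k2,bay), key_at(k3,bay), locked(d_hall_bay)} ∪ {at(lab), open(d_dock_lab)}
          = {at(lab), key_at(k2,bay), key_at(k3,bay), locked(d_hall_bay), open(d_dock_lab)}

== RESULT ==
["at(lab)", "key_at(k2,bay)", "key_at(k3,bay)", "locked(d_hall_bay)", "open(d_dock_lab)"]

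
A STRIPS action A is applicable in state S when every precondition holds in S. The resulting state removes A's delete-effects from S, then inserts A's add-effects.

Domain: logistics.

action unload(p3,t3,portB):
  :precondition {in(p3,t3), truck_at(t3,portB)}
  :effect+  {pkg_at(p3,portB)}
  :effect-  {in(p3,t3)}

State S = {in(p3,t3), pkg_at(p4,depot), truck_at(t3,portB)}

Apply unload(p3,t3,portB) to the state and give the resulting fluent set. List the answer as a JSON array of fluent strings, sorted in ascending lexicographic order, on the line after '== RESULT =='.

Progress:
  pre ⊆ S: {in(p3,t3), truck_at(t3,portB)} ⊆ S  — applicable
  S \ del = {pkg_at(p4,depot), truck_at(t3,portB)}
  ∪ add   = {pkg_at(p3,portB), pkg_at(p4,depot), truck_at(t3,portB)}

== RESULT ==
["pkg_at(p3,portB)", "pkg_at(p4,depot)", "truck_at(t3,portB)"]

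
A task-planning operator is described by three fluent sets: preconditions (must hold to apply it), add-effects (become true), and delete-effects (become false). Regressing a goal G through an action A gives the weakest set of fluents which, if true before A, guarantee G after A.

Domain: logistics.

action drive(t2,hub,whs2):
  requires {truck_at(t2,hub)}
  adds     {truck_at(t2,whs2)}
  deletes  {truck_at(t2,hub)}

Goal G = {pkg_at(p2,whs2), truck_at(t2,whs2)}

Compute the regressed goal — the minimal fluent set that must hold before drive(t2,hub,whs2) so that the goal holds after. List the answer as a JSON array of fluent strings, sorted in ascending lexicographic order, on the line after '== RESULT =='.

Regress:
  G ∩ del = {}  (empty — regression defined)
  G \ add = {pkg_at(p2,whs2), truck_at(t2,whs2)} \ {truck_at(t2,whs2)} = {pkg_at(p2,whs2)}
  ∪ pre   = {pkg_at(p2,whs2)} ∪ {truck_at(t2,hub)}
          = {pkg_at(p2,whs2), truck_at(t2,hub)}

== RESULT ==
["pkg_at(p2,whs2)", "truck_at(t2,hub)"]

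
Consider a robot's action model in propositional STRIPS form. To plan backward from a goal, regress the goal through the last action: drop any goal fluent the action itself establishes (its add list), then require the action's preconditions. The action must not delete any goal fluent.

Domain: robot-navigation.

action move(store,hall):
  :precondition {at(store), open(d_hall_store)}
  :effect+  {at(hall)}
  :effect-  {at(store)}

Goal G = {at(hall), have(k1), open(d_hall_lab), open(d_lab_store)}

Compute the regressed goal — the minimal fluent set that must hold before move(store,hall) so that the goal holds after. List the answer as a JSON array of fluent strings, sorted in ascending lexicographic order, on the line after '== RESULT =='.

Regress:
  G ∩ del = {}  (empty — regression defined)
  G \ add = {at(hall), have(k1), open(d_hall_lab), open(d_lab_store)} \ {at(hall)} = {have(k1), open(d_hall_lab), open(d_lab_store)}
  ∪ pre   = {have(k1), open(d_hall_lab), open(d_lab_store)} ∪ {at(store), open(d_hall_store)}
          = {at(store), have(k1), open(d_hall_lab), open(d_hall_store), open(d_lab_store)}

== RESULT ==
["at(store)", "have(k1)", "open(d_hall_lab)", "open(d_hall_store)", "open(d_lab_store)"]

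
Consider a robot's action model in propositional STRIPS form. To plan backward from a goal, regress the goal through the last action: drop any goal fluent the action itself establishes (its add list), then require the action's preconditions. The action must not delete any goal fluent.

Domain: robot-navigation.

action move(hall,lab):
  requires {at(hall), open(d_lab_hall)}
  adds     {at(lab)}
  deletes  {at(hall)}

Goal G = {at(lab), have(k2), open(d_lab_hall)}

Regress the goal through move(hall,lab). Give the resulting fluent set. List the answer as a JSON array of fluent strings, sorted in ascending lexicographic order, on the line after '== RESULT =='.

Compute (G \ add) ∪ pre:
  G ∩ del = {}  (empty — regression defined)
  G \ add = {at(lab), have(k2), open(d_lab_hall)} \ {at(lab)} = {have(k2), open(d_lab_hall)}
  ∪ pre   = {have(k2), open(d_lab_hall)} ∪ {at(hall), open(d_lab_hall)}
          = {at(hall), have(k2), open(d_lab_hall)}

== RESULT ==
["at(hall)", "have(k2)", "open(d_lab_hall)"]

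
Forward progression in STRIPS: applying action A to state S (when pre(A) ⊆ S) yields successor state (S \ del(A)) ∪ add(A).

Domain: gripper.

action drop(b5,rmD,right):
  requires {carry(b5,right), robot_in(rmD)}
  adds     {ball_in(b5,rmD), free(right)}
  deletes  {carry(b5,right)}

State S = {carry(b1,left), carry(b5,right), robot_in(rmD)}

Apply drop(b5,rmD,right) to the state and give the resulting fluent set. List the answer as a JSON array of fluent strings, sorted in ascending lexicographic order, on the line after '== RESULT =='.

Compute (S \ del) ∪ add:
  pre ⊆ S: {carry(b5,right), robot_in(rmD)} ⊆ S  — applicable
  S \ del = {carry(b1,left), robot_in(rmD)}
  ∪ add   = {ball_in(b5,rmD), carry(b1,left), free(right), robot_in(rmD)}

== RESULT ==
["ball_in(b5,rmD)", "carry(b1,left)", "free(right)", "robot_in(rmD)"]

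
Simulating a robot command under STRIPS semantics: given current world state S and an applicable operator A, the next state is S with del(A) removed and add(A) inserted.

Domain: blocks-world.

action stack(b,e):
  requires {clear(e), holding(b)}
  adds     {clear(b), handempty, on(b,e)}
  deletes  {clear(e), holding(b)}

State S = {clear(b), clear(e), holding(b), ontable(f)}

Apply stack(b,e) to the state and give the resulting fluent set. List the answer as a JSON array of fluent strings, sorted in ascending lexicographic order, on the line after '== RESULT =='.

Compute (S \ del) ∪ add:
  pre ⊆ S: {clear(e), holding(b)} ⊆ S  — applicable
  S \ del = {clear(b), ontable(f)}
  ∪ add   = {clear(b), handempty, on(b,e), ontable(f)}

== RESULT ==
["clear(b)", "handempty", "on(b,e)", "ontable(f)"]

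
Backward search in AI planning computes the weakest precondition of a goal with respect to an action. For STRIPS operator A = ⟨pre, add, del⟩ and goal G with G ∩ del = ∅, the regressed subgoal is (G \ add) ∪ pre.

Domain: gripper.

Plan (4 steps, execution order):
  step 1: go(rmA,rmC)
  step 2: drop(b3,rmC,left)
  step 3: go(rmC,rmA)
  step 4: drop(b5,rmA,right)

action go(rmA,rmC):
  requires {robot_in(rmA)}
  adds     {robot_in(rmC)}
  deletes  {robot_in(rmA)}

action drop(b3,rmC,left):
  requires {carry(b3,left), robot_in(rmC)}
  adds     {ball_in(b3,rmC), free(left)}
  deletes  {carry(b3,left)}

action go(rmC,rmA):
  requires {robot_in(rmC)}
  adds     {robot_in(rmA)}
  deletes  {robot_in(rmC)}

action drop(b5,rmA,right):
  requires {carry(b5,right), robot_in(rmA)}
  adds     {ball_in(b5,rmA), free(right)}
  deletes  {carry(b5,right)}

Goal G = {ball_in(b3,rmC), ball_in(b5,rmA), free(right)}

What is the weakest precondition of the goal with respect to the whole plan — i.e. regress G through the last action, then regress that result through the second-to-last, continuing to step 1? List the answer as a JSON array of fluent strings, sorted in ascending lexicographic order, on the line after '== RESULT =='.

Regress step by step:
  through step 4 (drop(b5,rmA,right)): drop {ball_in(b5,rmA), free(right)}, keep {ball_in(b3,rmC)}, require {carry(b5,right), robot_in(rmA)}
    → {ball_in(b3,rmC), carry(b5,right), robot_in(rmA)}
  through step 3 (go(rmC,rmA)): drop {robot_in(rmA)}, keep {ball_in(b3,rmC), carry(b5,right)}, require {robot_in(rmC)}
    → {ball_in(b3,rmC), carry(b5,right), robot_in(rmC)}
  through step 2 (drop(b3,rmC,left)): drop {ball_in(b3,rmC)}, keep {carry(b5,right), robot_in(rmC)}, require {carry(b3,left), robot_in(rmC)}
    → {carry(b3,left), carry(b5,right), robot_in(rmC)}
  through step 1 (go(rmA,rmC)): drop {robot_in(rmC)}, keep {carry(b3,left), carry(b5,right)}, require {robot_in(rmA)}
    → {carry(b3,left), carry(b5,right), robot_in(rmA)}

== RESULT ==
["carry(b3,left)", "carry(b5,right)", "robot_in(rmA)"]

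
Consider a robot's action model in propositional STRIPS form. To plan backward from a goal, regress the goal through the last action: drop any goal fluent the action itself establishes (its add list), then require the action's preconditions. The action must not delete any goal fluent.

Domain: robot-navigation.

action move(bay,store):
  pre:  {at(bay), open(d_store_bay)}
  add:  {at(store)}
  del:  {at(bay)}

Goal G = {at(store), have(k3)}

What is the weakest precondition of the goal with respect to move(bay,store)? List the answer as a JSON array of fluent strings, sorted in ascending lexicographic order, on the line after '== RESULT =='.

Regress:
  G ∩ del = {}  (empty — regression defined)
  G \ add = {at(store), have(k3)} \ {at(store)} = {have(k3)}
  ∪ pre   = {have(k3)} ∪ {at(bay), open(d_store_bay)}
          = {at(bay), have(k3), open(d_store_bay)}

== RESULT ==
["at(bay)", "have(k3)", "open(d_store_bay)"]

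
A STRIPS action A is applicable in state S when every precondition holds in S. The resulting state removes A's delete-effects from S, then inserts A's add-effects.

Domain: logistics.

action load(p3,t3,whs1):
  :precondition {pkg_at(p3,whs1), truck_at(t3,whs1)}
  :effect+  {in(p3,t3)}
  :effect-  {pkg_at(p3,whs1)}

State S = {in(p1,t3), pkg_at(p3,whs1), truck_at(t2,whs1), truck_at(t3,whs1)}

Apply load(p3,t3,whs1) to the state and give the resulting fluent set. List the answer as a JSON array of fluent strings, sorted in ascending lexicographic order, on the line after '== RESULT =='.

Progress:
  pre ⊆ S: {pkg_at(p3,whs1), truck_at(t3,whs1)} ⊆ S  — applicable
  S \ del = {in(p1,t3), truck_at(t2,whs1), truck_at(t3,whs1)}
  ∪ add   = {in(p1,t3), in(p3,t3), truck_at(t2,whs1), truck_at(t3,whs1)}

== RESULT ==
["in(p1,t3)", "in(p3,t3)", "truck_at(t2,whs1)", "truck_at(t3,whs1)"]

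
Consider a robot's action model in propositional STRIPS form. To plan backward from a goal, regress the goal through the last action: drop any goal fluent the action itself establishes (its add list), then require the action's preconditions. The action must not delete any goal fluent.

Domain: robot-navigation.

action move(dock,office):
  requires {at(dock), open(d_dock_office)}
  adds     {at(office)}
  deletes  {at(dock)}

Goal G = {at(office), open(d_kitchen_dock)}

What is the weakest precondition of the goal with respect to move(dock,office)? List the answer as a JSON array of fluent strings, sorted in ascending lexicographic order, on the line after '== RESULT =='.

Compute (G \ add) ∪ pre:
  G ∩ del = {}  (empty — regression defined)
  G \ add = {at(office), open(d_kitchen_dock)} \ {at(office)} = {open(d_kitchen_dock)}
  ∪ pre   = {open(d_kitchen_dock)} ∪ {at(dock), open(d_dock_office)}
          = {at(dock), open(d_dock_office), open(d_kitchen_dock)}

== RESULT ==
["at(dock)", "open(d_dock_office)", "open(d_kitchen_dock)"]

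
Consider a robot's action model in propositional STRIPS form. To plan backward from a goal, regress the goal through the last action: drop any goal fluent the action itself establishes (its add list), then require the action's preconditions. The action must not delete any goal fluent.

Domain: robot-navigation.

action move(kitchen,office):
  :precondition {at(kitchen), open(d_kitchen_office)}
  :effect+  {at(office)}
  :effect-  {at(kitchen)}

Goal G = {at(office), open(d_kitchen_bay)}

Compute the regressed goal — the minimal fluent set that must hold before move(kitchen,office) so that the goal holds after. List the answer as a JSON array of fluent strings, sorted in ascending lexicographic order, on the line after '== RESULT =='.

Compute (G \ add) ∪ pre:
  G ∩ del = {}  (empty — regression defined)
  G \ add = {at(office), open(d_kitchen_bay)} \ {at(office)} = {open(d_kitchen_bay)}
  ∪ pre   = {open(d_kitchen_bay)} ∪ {at(kitchen), open(d_kitchen_office)}
          = {at(kitchen), open(d_kitchen_bay), open(d_kitchen_office)}

== RESULT ==
["at(kitchen)", "open(d_kitchen_bay)", "open(d_kitchen_office)"]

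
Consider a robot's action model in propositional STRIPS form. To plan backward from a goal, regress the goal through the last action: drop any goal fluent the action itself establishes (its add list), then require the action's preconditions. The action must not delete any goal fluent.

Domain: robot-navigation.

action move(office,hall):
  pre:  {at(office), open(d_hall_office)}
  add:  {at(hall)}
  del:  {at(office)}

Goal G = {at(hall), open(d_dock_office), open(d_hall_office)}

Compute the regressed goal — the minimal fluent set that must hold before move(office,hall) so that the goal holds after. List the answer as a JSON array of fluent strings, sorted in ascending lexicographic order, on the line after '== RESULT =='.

Compute (G \ add) ∪ pre:
  G ∩ del = {}  (empty — regression defined)
  G \ add = {at(hall), open(d_dock_office), open(d_hall_office)} \ {at(hall)} = {open(d_dock_office), open(d_hall_office)}
  ∪ pre   = {open(d_dock_office), open(d_hall_office)} ∪ {at(office), open(d_hall_office)}
          = {at(office), open(d_dock_office), open(d_hall_office)}

== RESULT ==
["at(office)", "open(d_dock_office)", "open(d_hall_office)"]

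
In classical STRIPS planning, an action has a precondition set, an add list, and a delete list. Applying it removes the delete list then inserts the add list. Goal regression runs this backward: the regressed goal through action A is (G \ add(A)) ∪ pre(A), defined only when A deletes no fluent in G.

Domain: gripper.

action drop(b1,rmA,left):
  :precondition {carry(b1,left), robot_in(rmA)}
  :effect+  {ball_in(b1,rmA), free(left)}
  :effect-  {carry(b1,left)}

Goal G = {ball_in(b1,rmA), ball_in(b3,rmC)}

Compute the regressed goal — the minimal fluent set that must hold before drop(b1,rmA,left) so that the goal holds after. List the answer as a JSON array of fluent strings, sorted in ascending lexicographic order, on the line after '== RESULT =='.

Regress:
  G ∩ del = {}  (empty — regression defined)
  G \ add = {ball_in(b1,rmA), ball_in(b3,rmC)} \ {ball_in(b1,rmA), free(left)} = {ball_in(b3,rmC)}
  ∪ pre   = {ball_in(b3,rmC)} ∪ {carry(b1,left), robot_in(rmA)}
          = {ball_in(b3,rmC), carry(b1,left), robot_in(rmA)}

== RESULT ==
["ball_in(b3,rmC)", "carry(b1,left)", "robot_in(rmA)"]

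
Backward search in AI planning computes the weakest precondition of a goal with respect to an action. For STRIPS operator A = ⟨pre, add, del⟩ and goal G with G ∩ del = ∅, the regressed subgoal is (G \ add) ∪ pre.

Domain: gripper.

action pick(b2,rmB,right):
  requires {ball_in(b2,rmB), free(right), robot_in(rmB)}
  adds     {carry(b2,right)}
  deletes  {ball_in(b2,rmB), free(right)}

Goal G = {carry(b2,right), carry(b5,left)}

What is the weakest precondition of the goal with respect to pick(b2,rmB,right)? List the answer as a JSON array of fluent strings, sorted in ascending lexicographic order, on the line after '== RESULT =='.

Regress:
  G ∩ del = {}  (empty — regression defined)
  G \ add = {carry(b2,right), carry(b5,left)} \ {carry(b2,right)} = {carry(b5,left)}
  ∪ pre   = {carry(b5,left)} ∪ {ball_in(b2,rmB), free(right), robot_in(rmB)}
          = {ball_in(b2,rmB), carry(b5,left), free(right), robot_in(rmB)}

== RESULT ==
["ball_in(b2,rmB)", "carry(b5,left)", "free(right)", "robot_in(rmB)"]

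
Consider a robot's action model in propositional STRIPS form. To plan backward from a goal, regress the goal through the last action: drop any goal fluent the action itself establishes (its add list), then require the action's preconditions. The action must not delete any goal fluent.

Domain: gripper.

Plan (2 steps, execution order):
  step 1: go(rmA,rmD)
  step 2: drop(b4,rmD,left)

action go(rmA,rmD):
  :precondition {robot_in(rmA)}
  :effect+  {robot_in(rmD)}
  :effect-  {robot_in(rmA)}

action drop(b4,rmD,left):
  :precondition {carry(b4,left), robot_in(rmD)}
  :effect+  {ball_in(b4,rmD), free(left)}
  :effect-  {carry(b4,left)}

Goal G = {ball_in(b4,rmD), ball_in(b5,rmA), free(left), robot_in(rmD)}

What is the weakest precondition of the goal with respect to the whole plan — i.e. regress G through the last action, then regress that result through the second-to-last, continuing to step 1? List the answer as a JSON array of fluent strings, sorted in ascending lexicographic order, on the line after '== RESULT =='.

Regress step by step:
  through step 2 (drop(b4,rmD,left)): drop {ball_in(b4,rmD), free(left)}, keep {ball_in(b5,rmA), robot_in(rmD)}, require {carry(b4,left), robot_in(rmD)}
    → {ball_in(b5,rmA), carry(b4,left), robot_in(rmD)}
  through step 1 (go(rmA,rmD)): drop {robot_in(rmD)}, keep {ball_in(b5,rmA), carry(b4,left)}, require {robot_in(rmA)}
    → {ball_in(b5,rmA), carry(b4,left), robot_in(rmA)}

== RESULT ==
["ball_in(b5,rmA)", "carry(b4,left)", "robot_in(rmA)"]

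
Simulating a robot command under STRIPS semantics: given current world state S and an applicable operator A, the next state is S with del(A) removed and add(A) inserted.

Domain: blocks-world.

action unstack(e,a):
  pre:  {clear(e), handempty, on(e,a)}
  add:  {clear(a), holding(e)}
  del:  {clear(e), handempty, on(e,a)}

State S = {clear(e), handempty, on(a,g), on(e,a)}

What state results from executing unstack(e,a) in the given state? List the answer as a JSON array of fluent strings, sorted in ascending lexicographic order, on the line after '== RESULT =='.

Progress:
  pre ⊆ S: {clear(e), handempty, on(e,a)} ⊆ S  — applicable
  S \ del = {on(a,g)}
  ∪ add   = {clear(a), holding(e), on(a,g)}

== RESULT ==
["clear(a)", "holding(e)", "on(a,g)"]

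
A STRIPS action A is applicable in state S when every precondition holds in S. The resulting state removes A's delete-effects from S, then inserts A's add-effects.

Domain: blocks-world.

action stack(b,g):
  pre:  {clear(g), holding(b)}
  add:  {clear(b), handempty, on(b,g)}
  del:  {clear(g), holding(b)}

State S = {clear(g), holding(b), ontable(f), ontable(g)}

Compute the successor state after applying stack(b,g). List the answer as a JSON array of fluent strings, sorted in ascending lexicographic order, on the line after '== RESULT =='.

Compute (S \ del) ∪ add:
  pre ⊆ S: {clear(g), holding(b)} ⊆ S  — applicable
  S \ del = {ontable(f), ontable(g)}
  ∪ add   = {clear(b), handempty, on(b,g), ontable(f), ontable(g)}

== RESULT ==
["clear(b)", "handempty", "on(b,g)", "ontable(f)", "ontable(g)"]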